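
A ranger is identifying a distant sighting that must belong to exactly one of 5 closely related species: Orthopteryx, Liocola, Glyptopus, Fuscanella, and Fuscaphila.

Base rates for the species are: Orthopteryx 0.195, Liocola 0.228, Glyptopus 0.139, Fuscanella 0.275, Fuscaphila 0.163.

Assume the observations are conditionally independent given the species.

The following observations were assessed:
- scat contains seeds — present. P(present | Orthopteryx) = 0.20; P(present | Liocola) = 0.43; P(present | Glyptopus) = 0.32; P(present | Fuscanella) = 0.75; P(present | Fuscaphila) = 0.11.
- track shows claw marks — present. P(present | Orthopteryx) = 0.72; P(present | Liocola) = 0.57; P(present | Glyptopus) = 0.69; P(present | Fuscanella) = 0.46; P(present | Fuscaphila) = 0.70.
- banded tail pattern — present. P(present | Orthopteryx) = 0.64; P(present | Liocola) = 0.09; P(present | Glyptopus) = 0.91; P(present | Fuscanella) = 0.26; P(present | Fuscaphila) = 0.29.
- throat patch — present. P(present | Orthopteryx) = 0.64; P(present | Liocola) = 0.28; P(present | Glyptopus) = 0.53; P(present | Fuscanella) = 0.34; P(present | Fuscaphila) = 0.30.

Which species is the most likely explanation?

By Bayes' rule with conditional independence, the unnormalized weight for each hypothesis is prior × ∏ likelihoods:
  Orthopteryx: 0.195 × 0.20 × 0.72 × 0.64 × 0.64 = 0.011502
  Liocola: 0.228 × 0.43 × 0.57 × 0.09 × 0.28 = 0.0014082
  Glyptopus: 0.139 × 0.32 × 0.69 × 0.91 × 0.53 = 0.014802
  Fuscanella: 0.275 × 0.75 × 0.46 × 0.26 × 0.34 = 0.008387
  Fuscaphila: 0.163 × 0.11 × 0.70 × 0.29 × 0.30 = 0.0010919
Marginal likelihood of the evidence = 0.037191.
P(Orthopteryx | evidence) ≈ 0.011502 / 0.037191 ≈ 0.309
P(Liocola | evidence) ≈ 0.0014082 / 0.037191 ≈ 0.038
P(Glyptopus | evidence) ≈ 0.014802 / 0.037191 ≈ 0.398
P(Fuscanella | evidence) ≈ 0.008387 / 0.037191 ≈ 0.226
P(Fuscaphila | evidence) ≈ 0.0010919 / 0.037191 ≈ 0.029
The largest is 0.398, so Glyptopus is most probable.

Glyptopus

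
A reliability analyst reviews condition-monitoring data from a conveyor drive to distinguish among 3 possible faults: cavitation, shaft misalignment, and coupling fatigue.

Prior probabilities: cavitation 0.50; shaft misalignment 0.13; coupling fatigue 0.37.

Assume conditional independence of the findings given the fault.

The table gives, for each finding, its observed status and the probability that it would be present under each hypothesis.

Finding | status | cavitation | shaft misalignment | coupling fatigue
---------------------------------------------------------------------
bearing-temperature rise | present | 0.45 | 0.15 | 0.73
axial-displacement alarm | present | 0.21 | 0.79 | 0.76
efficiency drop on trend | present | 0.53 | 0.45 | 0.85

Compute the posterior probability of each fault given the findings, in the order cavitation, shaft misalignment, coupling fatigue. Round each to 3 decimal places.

0.121, 0.034, 0.845

For each hypothesis, the unnormalized posterior weight is prior × product of the finding likelihoods:
  cavitation: 0.50 × 0.45 × 0.21 × 0.53 = 0.025043
  shaft misalignment: 0.13 × 0.15 × 0.79 × 0.45 = 0.0069323
  coupling fatigue: 0.37 × 0.73 × 0.76 × 0.85 = 0.17448
Marginal likelihood of the evidence = 0.20646.
P(cavitation | evidence) = 0.025043 / 0.20646 ≈ 0.121
P(shaft misalignment | evidence) = 0.0069323 / 0.20646 ≈ 0.034
P(coupling fatigue | evidence) = 0.17448 / 0.20646 ≈ 0.845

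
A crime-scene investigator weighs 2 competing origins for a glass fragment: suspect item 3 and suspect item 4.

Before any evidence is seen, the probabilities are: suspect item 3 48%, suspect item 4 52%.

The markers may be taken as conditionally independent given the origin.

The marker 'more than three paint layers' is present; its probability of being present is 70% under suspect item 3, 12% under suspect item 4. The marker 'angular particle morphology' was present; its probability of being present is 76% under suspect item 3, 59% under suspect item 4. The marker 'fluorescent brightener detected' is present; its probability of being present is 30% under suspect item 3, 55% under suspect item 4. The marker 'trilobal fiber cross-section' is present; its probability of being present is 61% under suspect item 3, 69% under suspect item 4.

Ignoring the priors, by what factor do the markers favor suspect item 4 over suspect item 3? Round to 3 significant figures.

0.276

Joint likelihood of the marker pattern under each hypothesis:
  suspect item 4: 0.12 × 0.59 × 0.55 × 0.69 = 0.026869
  suspect item 3: 0.70 × 0.76 × 0.30 × 0.61 = 0.097356
Bayes factor = 0.026869 / 0.097356 ≈ 0.276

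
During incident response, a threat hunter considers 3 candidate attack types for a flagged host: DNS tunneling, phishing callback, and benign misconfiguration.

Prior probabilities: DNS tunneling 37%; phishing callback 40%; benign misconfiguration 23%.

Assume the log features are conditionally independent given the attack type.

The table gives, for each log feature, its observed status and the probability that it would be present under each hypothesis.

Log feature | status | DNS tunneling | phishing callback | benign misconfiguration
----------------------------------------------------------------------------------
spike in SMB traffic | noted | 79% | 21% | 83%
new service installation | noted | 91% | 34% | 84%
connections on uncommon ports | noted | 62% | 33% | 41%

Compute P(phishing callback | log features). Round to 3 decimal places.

Multiply each prior by the joint likelihood of the log feature pattern:
  DNS tunneling: 0.37 × 0.79 × 0.91 × 0.62 = 0.16492
  phishing callback: 0.40 × 0.21 × 0.34 × 0.33 = 0.0094248
  benign misconfiguration: 0.23 × 0.83 × 0.84 × 0.41 = 0.065746
Normalizing constant Z = 0.16492 + 0.0094248 + 0.065746 = 0.24009.
P(phishing callback | evidence) = 0.0094248 / 0.24009 ≈ 0.039.

0.039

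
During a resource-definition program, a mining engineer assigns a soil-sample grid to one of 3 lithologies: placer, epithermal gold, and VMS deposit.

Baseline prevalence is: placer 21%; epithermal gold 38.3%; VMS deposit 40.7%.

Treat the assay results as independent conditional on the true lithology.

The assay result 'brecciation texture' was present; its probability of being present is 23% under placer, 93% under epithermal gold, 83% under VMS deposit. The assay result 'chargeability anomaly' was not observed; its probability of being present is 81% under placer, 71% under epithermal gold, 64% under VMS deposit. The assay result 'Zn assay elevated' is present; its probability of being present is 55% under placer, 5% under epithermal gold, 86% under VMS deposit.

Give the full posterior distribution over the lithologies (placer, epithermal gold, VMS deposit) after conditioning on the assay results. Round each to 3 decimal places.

0.044, 0.045, 0.911

By Bayes' rule with conditional independence, the unnormalized weight for each hypothesis is prior × ∏ likelihoods (using 1 − P(present | H) for each absent assay result):
  placer: 0.210 × 0.23 × (1 − 0.81) × 0.55 = 0.0050473
  epithermal gold: 0.383 × 0.93 × (1 − 0.71) × 0.05 = 0.0051648
  VMS deposit: 0.407 × 0.83 × (1 − 0.64) × 0.86 = 0.10459
Normalizing constant Z = 0.0050473 + 0.0051648 + 0.10459 = 0.1148.
P(placer | evidence) = 0.0050473 / 0.1148 ≈ 0.044
P(epithermal gold | evidence) = 0.0051648 / 0.1148 ≈ 0.045
P(VMS deposit | evidence) = 0.10459 / 0.1148 ≈ 0.911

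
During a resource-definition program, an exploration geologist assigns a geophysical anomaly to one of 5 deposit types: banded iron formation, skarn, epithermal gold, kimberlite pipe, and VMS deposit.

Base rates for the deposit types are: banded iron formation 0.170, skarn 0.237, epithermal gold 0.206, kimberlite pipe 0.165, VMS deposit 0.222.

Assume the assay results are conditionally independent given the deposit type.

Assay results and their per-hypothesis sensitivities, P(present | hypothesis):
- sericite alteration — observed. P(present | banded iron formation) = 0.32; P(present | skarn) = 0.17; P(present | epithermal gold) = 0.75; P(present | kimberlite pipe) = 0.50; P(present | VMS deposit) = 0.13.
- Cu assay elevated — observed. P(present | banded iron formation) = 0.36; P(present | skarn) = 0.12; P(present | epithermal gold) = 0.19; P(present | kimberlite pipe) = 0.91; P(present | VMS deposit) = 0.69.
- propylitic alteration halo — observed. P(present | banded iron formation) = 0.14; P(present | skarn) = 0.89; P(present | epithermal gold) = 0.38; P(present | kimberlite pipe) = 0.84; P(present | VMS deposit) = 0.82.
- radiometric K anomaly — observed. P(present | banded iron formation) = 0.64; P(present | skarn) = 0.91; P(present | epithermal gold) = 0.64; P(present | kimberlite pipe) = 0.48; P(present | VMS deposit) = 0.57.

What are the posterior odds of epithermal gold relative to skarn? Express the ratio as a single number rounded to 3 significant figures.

Posterior odds equal prior odds times the likelihood ratio; only the two competing hypotheses matter.
  epithermal gold: 0.206 × 0.75 × 0.19 × 0.38 × 0.64 = 0.0071391
  skarn: 0.237 × 0.17 × 0.12 × 0.89 × 0.91 = 0.0039157
Posterior odds = 0.0071391 / 0.0039157 ≈ 1.82.

1.82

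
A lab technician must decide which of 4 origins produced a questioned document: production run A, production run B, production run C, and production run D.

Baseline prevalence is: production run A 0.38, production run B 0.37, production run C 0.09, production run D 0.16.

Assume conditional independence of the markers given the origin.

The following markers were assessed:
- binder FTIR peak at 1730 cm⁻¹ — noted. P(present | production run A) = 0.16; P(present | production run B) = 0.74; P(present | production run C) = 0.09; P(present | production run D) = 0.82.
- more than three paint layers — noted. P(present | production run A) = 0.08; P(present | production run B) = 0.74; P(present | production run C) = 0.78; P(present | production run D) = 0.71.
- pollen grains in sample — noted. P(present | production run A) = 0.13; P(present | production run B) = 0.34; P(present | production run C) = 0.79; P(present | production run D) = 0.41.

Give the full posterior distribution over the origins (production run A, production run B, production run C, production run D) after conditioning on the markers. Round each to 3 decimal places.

For each hypothesis, the unnormalized posterior weight is prior × product of the marker likelihoods:
  production run A: 0.38 × 0.16 × 0.08 × 0.13 = 0.00063232
  production run B: 0.37 × 0.74 × 0.74 × 0.34 = 0.068888
  production run C: 0.09 × 0.09 × 0.78 × 0.79 = 0.0049912
  production run D: 0.16 × 0.82 × 0.71 × 0.41 = 0.038192
Marginal likelihood of the evidence = 0.1127.
P(production run A | evidence) = 0.00063232 / 0.1127 ≈ 0.006
P(production run B | evidence) = 0.068888 / 0.1127 ≈ 0.611
P(production run C | evidence) = 0.0049912 / 0.1127 ≈ 0.044
P(production run D | evidence) = 0.038192 / 0.1127 ≈ 0.339

0.006, 0.611, 0.044, 0.339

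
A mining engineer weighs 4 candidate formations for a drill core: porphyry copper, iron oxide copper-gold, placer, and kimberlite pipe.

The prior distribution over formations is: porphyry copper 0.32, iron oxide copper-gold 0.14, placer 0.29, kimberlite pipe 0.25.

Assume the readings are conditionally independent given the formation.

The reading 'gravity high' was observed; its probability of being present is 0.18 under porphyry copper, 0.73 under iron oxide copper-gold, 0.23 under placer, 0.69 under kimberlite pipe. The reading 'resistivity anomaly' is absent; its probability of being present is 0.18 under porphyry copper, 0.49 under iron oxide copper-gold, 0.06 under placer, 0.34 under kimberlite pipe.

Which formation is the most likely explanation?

For each hypothesis, the unnormalized posterior weight is prior × product of the reading likelihoods (using 1 − P(present | H) for each absent reading):
  porphyry copper: 0.32 × 0.18 × (1 − 0.18) = 0.047232
  iron oxide copper-gold: 0.14 × 0.73 × (1 − 0.49) = 0.052122
  placer: 0.29 × 0.23 × (1 − 0.06) = 0.062698
  kimberlite pipe: 0.25 × 0.69 × (1 − 0.34) = 0.11385
The unnormalized weights sum to 0.2759.
P(porphyry copper | evidence) ≈ 0.047232 / 0.2759 ≈ 0.171
P(iron oxide copper-gold | evidence) ≈ 0.052122 / 0.2759 ≈ 0.189
P(placer | evidence) ≈ 0.062698 / 0.2759 ≈ 0.227
P(kimberlite pipe | evidence) ≈ 0.11385 / 0.2759 ≈ 0.413
The largest is 0.413, so kimberlite pipe is most probable.

kimberlite pipe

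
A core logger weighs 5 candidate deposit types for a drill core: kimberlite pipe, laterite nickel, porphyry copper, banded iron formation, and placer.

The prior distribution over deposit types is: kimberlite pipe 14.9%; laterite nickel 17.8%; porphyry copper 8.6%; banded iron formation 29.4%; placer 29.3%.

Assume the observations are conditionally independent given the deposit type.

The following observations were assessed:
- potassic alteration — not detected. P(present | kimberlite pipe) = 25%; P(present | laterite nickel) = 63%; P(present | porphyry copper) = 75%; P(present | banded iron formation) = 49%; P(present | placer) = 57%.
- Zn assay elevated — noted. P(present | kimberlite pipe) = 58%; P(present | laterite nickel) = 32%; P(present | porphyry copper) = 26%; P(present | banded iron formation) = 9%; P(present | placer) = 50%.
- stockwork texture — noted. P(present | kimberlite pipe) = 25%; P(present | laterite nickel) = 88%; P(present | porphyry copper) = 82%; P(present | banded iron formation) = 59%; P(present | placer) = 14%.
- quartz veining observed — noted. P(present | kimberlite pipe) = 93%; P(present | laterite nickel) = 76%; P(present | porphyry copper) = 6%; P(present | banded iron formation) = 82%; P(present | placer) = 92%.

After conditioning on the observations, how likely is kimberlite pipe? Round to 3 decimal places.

0.342

For each hypothesis, the unnormalized posterior weight is prior × product of the observation likelihoods (using 1 − P(present | H) for each absent observation):
  kimberlite pipe: 0.149 × (1 − 0.25) × 0.58 × 0.25 × 0.93 = 0.015069
  laterite nickel: 0.178 × (1 − 0.63) × 0.32 × 0.88 × 0.76 = 0.014095
  porphyry copper: 0.086 × (1 − 0.75) × 0.26 × 0.82 × 0.06 = 0.00027503
  banded iron formation: 0.294 × (1 − 0.49) × 0.09 × 0.59 × 0.82 = 0.0065287
  placer: 0.293 × (1 − 0.57) × 0.50 × 0.14 × 0.92 = 0.0081138
The unnormalized weights sum to 0.044082.
P(kimberlite pipe | evidence) = 0.015069 / 0.044082 ≈ 0.342.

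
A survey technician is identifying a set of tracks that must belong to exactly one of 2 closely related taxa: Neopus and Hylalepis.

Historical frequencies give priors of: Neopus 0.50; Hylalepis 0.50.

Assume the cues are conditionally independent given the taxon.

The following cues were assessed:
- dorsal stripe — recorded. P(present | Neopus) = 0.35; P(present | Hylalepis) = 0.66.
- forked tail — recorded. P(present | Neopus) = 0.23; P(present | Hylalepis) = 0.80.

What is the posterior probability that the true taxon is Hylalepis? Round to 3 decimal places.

Multiply each prior by the joint likelihood of the cue pattern:
  Neopus: 0.50 × 0.35 × 0.23 = 0.04025
  Hylalepis: 0.50 × 0.66 × 0.80 = 0.264
The unnormalized weights sum to 0.30425.
P(Hylalepis | evidence) = 0.264 / 0.30425 ≈ 0.868.

0.868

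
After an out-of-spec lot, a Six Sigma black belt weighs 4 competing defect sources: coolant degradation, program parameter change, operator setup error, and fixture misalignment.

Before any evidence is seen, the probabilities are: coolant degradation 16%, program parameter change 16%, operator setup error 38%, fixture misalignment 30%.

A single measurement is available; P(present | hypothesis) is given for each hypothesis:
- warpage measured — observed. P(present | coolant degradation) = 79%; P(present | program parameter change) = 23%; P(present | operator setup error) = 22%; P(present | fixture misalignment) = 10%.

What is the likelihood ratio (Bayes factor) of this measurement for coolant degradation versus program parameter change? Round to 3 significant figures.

3.43

Likelihood of this measurement under each hypothesis:
  coolant degradation: 0.79
  program parameter change: 0.23
Bayes factor = 0.79 / 0.23 ≈ 3.43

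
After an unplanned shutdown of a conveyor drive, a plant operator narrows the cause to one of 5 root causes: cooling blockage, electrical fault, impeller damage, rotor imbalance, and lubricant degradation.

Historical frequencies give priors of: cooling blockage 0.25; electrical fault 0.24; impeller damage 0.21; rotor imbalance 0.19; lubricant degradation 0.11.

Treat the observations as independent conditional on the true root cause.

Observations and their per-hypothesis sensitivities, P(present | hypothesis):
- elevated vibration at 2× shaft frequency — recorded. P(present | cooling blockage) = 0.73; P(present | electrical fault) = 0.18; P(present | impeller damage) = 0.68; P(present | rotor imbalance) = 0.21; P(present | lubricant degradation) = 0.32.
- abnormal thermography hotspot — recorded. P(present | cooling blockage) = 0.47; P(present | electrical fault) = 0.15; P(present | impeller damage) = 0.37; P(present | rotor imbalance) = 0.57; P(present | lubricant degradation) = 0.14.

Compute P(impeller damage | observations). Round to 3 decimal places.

0.306

Multiply each prior by the joint likelihood of the evidence pattern:
  cooling blockage: 0.25 × 0.73 × 0.47 = 0.085775
  electrical fault: 0.24 × 0.18 × 0.15 = 0.00648
  impeller damage: 0.21 × 0.68 × 0.37 = 0.052836
  rotor imbalance: 0.19 × 0.21 × 0.57 = 0.022743
  lubricant degradation: 0.11 × 0.32 × 0.14 = 0.004928
Normalizing constant Z = 0.085775 + 0.00648 + 0.052836 + 0.022743 + 0.004928 = 0.17276.
P(impeller damage | evidence) = 0.052836 / 0.17276 ≈ 0.306.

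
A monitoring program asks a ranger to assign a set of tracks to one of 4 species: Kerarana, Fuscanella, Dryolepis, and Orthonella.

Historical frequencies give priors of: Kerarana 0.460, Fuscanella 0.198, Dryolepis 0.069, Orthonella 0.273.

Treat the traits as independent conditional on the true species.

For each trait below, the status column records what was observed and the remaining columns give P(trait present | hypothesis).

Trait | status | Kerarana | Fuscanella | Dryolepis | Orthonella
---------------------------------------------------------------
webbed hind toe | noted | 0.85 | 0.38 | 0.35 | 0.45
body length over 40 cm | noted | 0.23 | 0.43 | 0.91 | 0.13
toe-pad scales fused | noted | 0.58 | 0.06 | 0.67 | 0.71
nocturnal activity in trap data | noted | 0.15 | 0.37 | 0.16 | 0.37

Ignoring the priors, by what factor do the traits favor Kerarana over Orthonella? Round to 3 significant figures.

The Bayes factor is the ratio of the joint likelihoods of the trait pattern under the two hypotheses.
  Kerarana: 0.85 × 0.23 × 0.58 × 0.15 = 0.017008
  Orthonella: 0.45 × 0.13 × 0.71 × 0.37 = 0.015368
Bayes factor = 0.017008 / 0.015368 ≈ 1.11

1.11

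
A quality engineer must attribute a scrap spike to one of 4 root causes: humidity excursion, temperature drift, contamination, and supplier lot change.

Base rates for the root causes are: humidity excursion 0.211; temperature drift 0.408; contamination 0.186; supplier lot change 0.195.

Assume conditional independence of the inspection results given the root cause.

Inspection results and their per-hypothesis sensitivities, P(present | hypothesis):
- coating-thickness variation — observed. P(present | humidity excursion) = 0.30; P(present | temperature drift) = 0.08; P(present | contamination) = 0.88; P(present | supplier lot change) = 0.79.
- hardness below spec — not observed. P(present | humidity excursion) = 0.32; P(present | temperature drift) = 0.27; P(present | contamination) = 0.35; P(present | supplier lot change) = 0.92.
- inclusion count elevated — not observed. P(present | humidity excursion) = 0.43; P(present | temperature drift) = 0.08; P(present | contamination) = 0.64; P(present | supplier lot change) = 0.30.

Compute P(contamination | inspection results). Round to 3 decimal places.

0.410

By Bayes' rule with conditional independence, the unnormalized weight for each hypothesis is prior × ∏ likelihoods (using 1 − P(present | H) for each absent inspection result):
  humidity excursion: 0.211 × 0.30 × (1 − 0.32) × (1 − 0.43) = 0.024535
  temperature drift: 0.408 × 0.08 × (1 − 0.27) × (1 − 0.08) = 0.021921
  contamination: 0.186 × 0.88 × (1 − 0.35) × (1 − 0.64) = 0.038301
  supplier lot change: 0.195 × 0.79 × (1 − 0.92) × (1 − 0.30) = 0.0086268
Normalizing constant Z = 0.024535 + 0.021921 + 0.038301 + 0.0086268 = 0.093384.
P(contamination | evidence) = 0.038301 / 0.093384 ≈ 0.410.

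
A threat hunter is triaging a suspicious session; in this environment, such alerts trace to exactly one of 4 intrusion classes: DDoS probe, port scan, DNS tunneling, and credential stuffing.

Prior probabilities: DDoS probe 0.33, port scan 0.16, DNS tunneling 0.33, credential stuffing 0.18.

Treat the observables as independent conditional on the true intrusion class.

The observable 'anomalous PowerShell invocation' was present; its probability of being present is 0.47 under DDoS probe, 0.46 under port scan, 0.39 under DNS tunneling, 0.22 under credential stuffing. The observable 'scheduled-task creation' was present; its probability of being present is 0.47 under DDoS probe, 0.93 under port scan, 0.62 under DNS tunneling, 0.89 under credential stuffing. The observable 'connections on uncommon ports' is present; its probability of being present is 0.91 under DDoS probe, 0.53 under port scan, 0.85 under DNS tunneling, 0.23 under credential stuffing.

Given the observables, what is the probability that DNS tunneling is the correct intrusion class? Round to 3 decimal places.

By Bayes' rule with conditional independence, the unnormalized weight for each hypothesis is prior × ∏ likelihoods:
  DDoS probe: 0.33 × 0.47 × 0.47 × 0.91 = 0.066336
  port scan: 0.16 × 0.46 × 0.93 × 0.53 = 0.036277
  DNS tunneling: 0.33 × 0.39 × 0.62 × 0.85 = 0.067825
  credential stuffing: 0.18 × 0.22 × 0.89 × 0.23 = 0.0081061
Marginal likelihood of the evidence = 0.17854.
P(DNS tunneling | evidence) = 0.067825 / 0.17854 ≈ 0.380.

0.380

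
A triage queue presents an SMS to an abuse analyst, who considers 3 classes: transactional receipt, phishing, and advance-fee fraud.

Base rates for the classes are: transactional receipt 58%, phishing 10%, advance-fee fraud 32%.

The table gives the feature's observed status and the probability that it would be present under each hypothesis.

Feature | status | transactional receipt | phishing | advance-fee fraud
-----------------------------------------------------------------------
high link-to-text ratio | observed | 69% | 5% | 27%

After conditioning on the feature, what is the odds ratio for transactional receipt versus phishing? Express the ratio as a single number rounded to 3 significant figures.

80.0

Posterior odds equal prior odds times the likelihood ratio; only the two competing hypotheses matter.
  transactional receipt: 0.58 × 0.69 = 0.4002
  phishing: 0.10 × 0.05 = 0.005
Odds(transactional receipt : phishing) = 0.4002 / 0.005 ≈ 80.0.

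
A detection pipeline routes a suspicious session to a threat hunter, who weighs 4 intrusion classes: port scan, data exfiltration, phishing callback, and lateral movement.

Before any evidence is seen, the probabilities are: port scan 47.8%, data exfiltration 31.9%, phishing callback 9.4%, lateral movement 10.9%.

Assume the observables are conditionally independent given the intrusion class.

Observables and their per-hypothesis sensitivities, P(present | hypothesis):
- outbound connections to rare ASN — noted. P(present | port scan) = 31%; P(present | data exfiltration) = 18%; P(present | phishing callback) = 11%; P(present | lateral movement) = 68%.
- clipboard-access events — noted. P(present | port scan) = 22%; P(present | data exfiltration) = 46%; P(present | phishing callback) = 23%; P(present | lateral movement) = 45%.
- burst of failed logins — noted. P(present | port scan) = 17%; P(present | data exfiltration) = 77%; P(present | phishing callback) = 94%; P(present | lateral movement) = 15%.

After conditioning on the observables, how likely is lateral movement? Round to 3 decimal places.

0.151

Multiply each prior by the joint likelihood of the observable pattern:
  port scan: 0.478 × 0.31 × 0.22 × 0.17 = 0.0055419
  data exfiltration: 0.319 × 0.18 × 0.46 × 0.77 = 0.020338
  phishing callback: 0.094 × 0.11 × 0.23 × 0.94 = 0.0022355
  lateral movement: 0.109 × 0.68 × 0.45 × 0.15 = 0.0050031
Marginal likelihood of the evidence = 0.033119.
P(lateral movement | evidence) = 0.0050031 / 0.033119 ≈ 0.151.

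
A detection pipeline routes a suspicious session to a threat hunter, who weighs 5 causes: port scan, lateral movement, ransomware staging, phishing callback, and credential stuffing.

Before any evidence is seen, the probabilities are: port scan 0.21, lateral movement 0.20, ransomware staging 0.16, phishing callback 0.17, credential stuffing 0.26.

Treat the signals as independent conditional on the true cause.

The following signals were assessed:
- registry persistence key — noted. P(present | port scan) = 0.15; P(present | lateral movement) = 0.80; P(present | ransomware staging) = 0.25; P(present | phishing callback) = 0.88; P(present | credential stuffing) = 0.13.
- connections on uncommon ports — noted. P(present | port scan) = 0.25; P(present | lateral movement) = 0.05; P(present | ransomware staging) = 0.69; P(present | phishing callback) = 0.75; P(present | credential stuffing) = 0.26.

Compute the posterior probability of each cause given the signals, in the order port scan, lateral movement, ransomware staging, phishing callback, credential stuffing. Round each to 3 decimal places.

For each hypothesis, the unnormalized posterior weight is prior × product of the signal likelihoods:
  port scan: 0.21 × 0.15 × 0.25 = 0.007875
  lateral movement: 0.20 × 0.80 × 0.05 = 0.008
  ransomware staging: 0.16 × 0.25 × 0.69 = 0.0276
  phishing callback: 0.17 × 0.88 × 0.75 = 0.1122
  credential stuffing: 0.26 × 0.13 × 0.26 = 0.008788
The unnormalized weights sum to 0.16446.
P(port scan | evidence) = 0.007875 / 0.16446 ≈ 0.048
P(lateral movement | evidence) = 0.008 / 0.16446 ≈ 0.049
P(ransomware staging | evidence) = 0.0276 / 0.16446 ≈ 0.168
P(phishing callback | evidence) = 0.1122 / 0.16446 ≈ 0.682
P(credential stuffing | evidence) = 0.008788 / 0.16446 ≈ 0.053

0.048, 0.049, 0.168, 0.682, 0.053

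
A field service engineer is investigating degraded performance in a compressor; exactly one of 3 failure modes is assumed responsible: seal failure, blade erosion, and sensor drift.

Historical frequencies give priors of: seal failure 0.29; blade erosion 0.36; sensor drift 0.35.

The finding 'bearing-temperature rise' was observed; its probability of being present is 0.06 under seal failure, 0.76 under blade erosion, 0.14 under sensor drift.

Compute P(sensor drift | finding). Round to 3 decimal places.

For each hypothesis, the unnormalized posterior weight is prior × likelihood:
  seal failure: 0.29 × 0.06 = 0.0174
  blade erosion: 0.36 × 0.76 = 0.2736
  sensor drift: 0.35 × 0.14 = 0.049
The unnormalized weights sum to 0.34.
P(sensor drift | evidence) = 0.049 / 0.34 ≈ 0.144.

0.144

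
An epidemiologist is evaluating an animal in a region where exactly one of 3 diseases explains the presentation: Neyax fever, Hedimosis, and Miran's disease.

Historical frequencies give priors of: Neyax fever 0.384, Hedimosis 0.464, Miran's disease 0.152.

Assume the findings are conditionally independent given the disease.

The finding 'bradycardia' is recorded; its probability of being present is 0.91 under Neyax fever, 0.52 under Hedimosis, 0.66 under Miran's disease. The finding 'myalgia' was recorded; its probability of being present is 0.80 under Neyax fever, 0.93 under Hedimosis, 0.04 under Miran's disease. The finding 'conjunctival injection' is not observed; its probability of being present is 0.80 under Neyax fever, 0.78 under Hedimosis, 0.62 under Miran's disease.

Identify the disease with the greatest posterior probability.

Multiply each prior by the joint likelihood of the evidence pattern (using 1 − P(present | H) for each absent finding):
  Neyax fever: 0.384 × 0.91 × 0.80 × (1 − 0.80) = 0.05591
  Hedimosis: 0.464 × 0.52 × 0.93 × (1 − 0.78) = 0.049366
  Miran's disease: 0.152 × 0.66 × 0.04 × (1 − 0.62) = 0.0015249
Normalizing constant Z = 0.05591 + 0.049366 + 0.0015249 = 0.1068.
P(Neyax fever | evidence) ≈ 0.05591 / 0.1068 ≈ 0.523
P(Hedimosis | evidence) ≈ 0.049366 / 0.1068 ≈ 0.462
P(Miran's disease | evidence) ≈ 0.0015249 / 0.1068 ≈ 0.014
The largest is 0.523, so Neyax fever is most probable.

Neyax fever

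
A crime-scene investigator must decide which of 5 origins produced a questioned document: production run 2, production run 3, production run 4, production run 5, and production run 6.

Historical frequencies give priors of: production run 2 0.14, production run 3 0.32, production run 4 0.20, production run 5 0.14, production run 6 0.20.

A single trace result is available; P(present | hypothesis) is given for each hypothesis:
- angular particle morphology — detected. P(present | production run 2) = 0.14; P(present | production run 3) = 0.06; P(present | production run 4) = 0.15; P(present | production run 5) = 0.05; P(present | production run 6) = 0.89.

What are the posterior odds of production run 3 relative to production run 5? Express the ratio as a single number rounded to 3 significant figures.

Posterior odds equal prior odds times the likelihood ratio; only the two competing hypotheses matter.
  production run 3: 0.32 × 0.06 = 0.0192
  production run 5: 0.14 × 0.05 = 0.007
Odds(production run 3 : production run 5) = 0.0192 / 0.007 ≈ 2.74.

2.74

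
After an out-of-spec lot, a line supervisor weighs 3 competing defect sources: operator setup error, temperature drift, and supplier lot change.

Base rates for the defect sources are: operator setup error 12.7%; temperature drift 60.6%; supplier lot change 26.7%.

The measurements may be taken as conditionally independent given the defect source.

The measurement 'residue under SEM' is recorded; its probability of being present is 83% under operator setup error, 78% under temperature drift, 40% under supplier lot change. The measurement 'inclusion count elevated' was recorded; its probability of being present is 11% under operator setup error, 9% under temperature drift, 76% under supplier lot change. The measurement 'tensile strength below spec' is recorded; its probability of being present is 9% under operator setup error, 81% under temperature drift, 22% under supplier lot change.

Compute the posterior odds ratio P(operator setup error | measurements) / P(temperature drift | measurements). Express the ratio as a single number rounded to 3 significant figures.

0.0303

Posterior odds equal prior odds times the likelihood ratio; only the two competing hypotheses matter.
  operator setup error: 0.127 × 0.83 × 0.11 × 0.09 = 0.0010436
  temperature drift: 0.606 × 0.78 × 0.09 × 0.81 = 0.034458
Posterior odds = 0.0010436 / 0.034458 ≈ 0.0303.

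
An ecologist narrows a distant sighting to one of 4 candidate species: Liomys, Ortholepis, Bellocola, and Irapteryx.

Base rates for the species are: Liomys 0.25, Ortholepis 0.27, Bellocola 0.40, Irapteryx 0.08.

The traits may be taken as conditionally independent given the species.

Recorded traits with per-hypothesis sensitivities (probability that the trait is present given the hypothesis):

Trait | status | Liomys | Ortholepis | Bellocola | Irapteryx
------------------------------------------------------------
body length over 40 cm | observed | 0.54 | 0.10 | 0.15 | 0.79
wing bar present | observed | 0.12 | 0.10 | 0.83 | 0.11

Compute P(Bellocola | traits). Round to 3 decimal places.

By Bayes' rule with conditional independence, the unnormalized weight for each hypothesis is prior × ∏ likelihoods:
  Liomys: 0.25 × 0.54 × 0.12 = 0.0162
  Ortholepis: 0.27 × 0.10 × 0.10 = 0.0027
  Bellocola: 0.40 × 0.15 × 0.83 = 0.0498
  Irapteryx: 0.08 × 0.79 × 0.11 = 0.006952
The unnormalized weights sum to 0.075652.
P(Bellocola | evidence) = 0.0498 / 0.075652 ≈ 0.658.

0.658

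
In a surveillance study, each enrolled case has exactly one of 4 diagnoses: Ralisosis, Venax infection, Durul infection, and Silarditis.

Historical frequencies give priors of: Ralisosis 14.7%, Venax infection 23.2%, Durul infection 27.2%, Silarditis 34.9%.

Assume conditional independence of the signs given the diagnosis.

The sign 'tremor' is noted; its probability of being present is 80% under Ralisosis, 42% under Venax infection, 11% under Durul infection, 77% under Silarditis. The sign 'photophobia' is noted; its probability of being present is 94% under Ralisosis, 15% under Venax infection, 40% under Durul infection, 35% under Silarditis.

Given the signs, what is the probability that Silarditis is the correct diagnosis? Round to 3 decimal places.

0.407

For each hypothesis, the unnormalized posterior weight is prior × product of the sign likelihoods:
  Ralisosis: 0.147 × 0.80 × 0.94 = 0.11054
  Venax infection: 0.232 × 0.42 × 0.15 = 0.014616
  Durul infection: 0.272 × 0.11 × 0.40 = 0.011968
  Silarditis: 0.349 × 0.77 × 0.35 = 0.094055
Marginal likelihood of the evidence = 0.23118.
P(Silarditis | evidence) = 0.094055 / 0.23118 ≈ 0.407.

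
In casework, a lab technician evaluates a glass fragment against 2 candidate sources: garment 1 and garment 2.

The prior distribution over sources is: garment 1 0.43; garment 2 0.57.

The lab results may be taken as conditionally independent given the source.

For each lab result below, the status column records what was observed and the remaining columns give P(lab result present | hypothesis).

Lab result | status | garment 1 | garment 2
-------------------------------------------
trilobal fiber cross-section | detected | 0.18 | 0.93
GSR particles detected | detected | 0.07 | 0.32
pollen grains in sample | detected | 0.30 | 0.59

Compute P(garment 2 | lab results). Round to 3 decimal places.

0.984

Multiply each prior by the joint likelihood of the lab result pattern:
  garment 1: 0.43 × 0.18 × 0.07 × 0.30 = 0.0016254
  garment 2: 0.57 × 0.93 × 0.32 × 0.59 = 0.10008
Marginal likelihood of the evidence = 0.10171.
P(garment 2 | evidence) = 0.10008 / 0.10171 ≈ 0.984.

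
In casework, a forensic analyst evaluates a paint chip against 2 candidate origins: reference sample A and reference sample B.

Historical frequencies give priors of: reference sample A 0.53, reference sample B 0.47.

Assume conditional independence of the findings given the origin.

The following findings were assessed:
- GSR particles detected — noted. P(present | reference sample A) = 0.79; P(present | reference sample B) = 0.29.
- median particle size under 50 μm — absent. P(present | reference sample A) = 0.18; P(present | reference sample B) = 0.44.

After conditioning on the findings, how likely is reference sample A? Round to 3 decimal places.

By Bayes' rule with conditional independence, the unnormalized weight for each hypothesis is prior × ∏ likelihoods (using 1 − P(present | H) for each absent finding):
  reference sample A: 0.53 × 0.79 × (1 − 0.18) = 0.34333
  reference sample B: 0.47 × 0.29 × (1 − 0.44) = 0.076328
Marginal likelihood of the evidence = 0.41966.
P(reference sample A | evidence) = 0.34333 / 0.41966 ≈ 0.818.

0.818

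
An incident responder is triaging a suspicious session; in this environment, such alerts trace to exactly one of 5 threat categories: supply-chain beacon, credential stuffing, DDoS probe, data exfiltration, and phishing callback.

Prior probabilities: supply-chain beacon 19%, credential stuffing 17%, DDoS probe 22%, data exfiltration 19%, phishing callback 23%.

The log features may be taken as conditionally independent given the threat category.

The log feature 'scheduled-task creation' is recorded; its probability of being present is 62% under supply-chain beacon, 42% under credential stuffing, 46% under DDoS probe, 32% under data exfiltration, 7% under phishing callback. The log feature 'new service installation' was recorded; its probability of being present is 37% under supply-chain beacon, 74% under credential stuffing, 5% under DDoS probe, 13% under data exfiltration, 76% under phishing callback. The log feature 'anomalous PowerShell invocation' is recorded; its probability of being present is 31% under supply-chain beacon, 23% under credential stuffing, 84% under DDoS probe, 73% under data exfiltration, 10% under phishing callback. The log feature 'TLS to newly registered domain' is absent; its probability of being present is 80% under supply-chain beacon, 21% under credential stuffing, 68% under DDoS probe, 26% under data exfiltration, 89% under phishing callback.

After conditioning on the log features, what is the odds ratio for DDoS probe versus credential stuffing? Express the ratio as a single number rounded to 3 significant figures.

0.142

Posterior odds equal prior odds times the likelihood ratio; only the two competing hypotheses matter (using 1 − P(present | H) for each absent log feature).
  DDoS probe: 0.22 × 0.46 × 0.05 × 0.84 × (1 − 0.68) = 0.0013601
  credential stuffing: 0.17 × 0.42 × 0.74 × 0.23 × (1 − 0.21) = 0.0096003
Posterior odds = 0.0013601 / 0.0096003 ≈ 0.142.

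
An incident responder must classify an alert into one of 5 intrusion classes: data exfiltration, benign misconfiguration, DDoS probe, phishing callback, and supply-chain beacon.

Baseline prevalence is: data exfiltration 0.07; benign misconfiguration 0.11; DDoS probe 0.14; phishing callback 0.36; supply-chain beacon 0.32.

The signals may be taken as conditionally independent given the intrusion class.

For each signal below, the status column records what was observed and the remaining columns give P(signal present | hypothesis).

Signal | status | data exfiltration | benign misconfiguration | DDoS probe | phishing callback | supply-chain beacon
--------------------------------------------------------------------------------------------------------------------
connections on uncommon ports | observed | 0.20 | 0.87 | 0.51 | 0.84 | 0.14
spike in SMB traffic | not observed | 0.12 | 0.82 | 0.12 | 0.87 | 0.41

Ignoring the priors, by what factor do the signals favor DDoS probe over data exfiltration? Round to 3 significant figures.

2.55

Take the product of per-signal likelihoods under each hypothesis (using 1 − P(present | H) for each absent signal), then divide.
  DDoS probe: 0.51 × (1 − 0.12) = 0.4488
  data exfiltration: 0.20 × (1 − 0.12) = 0.176
Bayes factor = 0.4488 / 0.176 ≈ 2.55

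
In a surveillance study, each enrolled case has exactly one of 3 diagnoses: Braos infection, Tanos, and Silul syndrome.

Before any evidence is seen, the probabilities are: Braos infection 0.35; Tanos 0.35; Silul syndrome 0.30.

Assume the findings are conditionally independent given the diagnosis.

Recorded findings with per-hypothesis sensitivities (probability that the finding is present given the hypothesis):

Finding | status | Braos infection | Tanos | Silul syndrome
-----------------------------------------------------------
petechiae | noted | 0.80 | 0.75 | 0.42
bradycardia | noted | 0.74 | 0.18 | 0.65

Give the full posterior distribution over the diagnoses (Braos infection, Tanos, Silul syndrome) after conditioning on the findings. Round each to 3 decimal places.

0.616, 0.140, 0.243

For each hypothesis, the unnormalized posterior weight is prior × product of the finding likelihoods:
  Braos infection: 0.35 × 0.80 × 0.74 = 0.2072
  Tanos: 0.35 × 0.75 × 0.18 = 0.04725
  Silul syndrome: 0.30 × 0.42 × 0.65 = 0.0819
Normalizing constant Z = 0.2072 + 0.04725 + 0.0819 = 0.33635.
P(Braos infection | evidence) = 0.2072 / 0.33635 ≈ 0.616
P(Tanos | evidence) = 0.04725 / 0.33635 ≈ 0.140
P(Silul syndrome | evidence) = 0.0819 / 0.33635 ≈ 0.243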